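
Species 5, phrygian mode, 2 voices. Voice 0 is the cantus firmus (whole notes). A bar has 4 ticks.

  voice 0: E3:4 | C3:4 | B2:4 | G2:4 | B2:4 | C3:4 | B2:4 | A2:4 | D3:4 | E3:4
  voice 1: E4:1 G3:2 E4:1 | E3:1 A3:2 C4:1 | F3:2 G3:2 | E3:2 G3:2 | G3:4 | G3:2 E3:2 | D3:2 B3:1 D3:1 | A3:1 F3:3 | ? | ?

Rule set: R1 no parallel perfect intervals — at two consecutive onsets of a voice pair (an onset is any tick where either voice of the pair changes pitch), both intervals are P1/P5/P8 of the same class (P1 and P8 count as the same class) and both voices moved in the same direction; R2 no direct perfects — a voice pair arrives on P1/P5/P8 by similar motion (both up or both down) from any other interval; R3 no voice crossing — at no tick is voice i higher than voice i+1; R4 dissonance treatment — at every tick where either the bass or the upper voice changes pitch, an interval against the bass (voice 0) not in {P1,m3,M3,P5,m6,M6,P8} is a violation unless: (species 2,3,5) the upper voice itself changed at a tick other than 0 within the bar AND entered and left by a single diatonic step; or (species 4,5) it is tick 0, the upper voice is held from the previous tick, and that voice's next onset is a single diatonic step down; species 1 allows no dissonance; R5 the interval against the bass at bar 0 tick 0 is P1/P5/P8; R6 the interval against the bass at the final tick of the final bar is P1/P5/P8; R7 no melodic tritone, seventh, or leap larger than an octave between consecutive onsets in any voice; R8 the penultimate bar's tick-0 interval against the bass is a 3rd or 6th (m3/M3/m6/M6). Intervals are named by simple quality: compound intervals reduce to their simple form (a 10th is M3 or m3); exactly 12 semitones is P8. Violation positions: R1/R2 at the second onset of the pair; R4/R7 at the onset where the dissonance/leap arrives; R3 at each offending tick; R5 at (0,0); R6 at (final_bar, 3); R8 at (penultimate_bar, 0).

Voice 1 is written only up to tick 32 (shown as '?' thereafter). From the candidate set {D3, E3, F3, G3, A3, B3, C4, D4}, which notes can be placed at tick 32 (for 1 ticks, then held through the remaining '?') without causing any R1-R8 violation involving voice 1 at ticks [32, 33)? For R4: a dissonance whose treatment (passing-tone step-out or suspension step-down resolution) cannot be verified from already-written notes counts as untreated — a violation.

{F3}

D3: violates R8
E3: violates R4,R8
F3: legal
G3: violates R4,R8
A3: violates R2,R8
B3: violates R7
C4: violates R4,R8
D4: violates R2,R8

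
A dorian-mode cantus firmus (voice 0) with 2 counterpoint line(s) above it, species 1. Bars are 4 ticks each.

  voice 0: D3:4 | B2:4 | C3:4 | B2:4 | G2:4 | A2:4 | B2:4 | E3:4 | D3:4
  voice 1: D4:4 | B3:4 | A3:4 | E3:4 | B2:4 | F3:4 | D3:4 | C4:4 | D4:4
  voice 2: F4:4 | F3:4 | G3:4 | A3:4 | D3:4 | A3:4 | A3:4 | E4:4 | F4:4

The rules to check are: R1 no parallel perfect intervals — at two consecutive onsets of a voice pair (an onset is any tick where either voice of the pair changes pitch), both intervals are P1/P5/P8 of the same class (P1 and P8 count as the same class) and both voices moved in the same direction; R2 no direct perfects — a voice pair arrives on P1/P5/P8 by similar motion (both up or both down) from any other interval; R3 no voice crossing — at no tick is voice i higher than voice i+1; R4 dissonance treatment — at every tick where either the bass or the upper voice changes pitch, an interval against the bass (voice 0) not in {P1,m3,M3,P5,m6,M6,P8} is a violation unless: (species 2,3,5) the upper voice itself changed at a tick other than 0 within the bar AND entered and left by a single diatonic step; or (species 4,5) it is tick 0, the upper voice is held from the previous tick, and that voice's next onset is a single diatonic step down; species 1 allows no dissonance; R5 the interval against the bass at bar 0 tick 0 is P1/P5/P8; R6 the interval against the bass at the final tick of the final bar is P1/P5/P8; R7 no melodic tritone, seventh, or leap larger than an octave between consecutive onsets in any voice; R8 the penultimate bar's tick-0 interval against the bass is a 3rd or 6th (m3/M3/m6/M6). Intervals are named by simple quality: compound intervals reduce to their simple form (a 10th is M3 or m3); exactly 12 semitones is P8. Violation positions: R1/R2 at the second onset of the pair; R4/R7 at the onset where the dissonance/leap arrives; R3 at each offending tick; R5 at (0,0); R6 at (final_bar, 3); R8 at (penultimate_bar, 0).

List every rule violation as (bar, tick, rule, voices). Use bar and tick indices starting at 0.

bar 0: v0=D3 v1=D4 v2=F4 downbeat m3
bar 1: v0=B2 v1=B3 v2=F3 downbeat TT
bar 2: v0=C3 v1=A3 v2=G3 downbeat P5
bar 3: v0=B2 v1=E3 v2=A3 downbeat m7
bar 4: v0=G2 v1=B2 v2=D3 downbeat P5
bar 5: v0=A2 v1=F3 v2=A3 downbeat P8
bar 6: v0=B2 v1=D3 v2=A3 downbeat m7
bar 7: v0=E3 v1=C4 v2=E4 downbeat P8
bar 8: v0=D3 v1=D4 v2=F4 downbeat m3
  -> R5 @ bar 0 tick 0 v(0, 2): opens on m3
  -> R1 @ bar 1 tick 0 v(0, 1): D3/D4 P8 -> B2/B3 P8 similar
  -> R3 @ bar 1 tick 0 v(1, 2): B3 above F3
  -> R4 @ bar 1 tick 0 v(0, 2): B2/F3 TT untreated
  -> R3 @ bar 1 tick 1 v(1, 2): B3 above F3
  -> R3 @ bar 1 tick 2 v(1, 2): B3 above F3
  -> R3 @ bar 1 tick 3 v(1, 2): B3 above F3
  -> R2 @ bar 2 tick 0 v(0, 2): B2/F3 TT -> C3/G3 P5 similar
  -> R3 @ bar 2 tick 0 v(1, 2): A3 above G3
  -> R3 @ bar 2 tick 1 v(1, 2): A3 above G3
  -> R3 @ bar 2 tick 2 v(1, 2): A3 above G3
  -> R3 @ bar 2 tick 3 v(1, 2): A3 above G3
  -> R4 @ bar 3 tick 0 v(0, 1): B2/E3 P4 untreated
  -> R4 @ bar 3 tick 0 v(0, 2): B2/A3 m7 untreated
  -> R2 @ bar 4 tick 0 v(0, 2): B2/A3 m7 -> G2/D3 P5 similar
  -> R2 @ bar 5 tick 0 v(0, 2): G2/D3 P5 -> A2/A3 P8 similar
  -> R7 @ bar 5 tick 0 v(1,): B2->F3 leap 6st
  -> R4 @ bar 6 tick 0 v(0, 2): B2/A3 m7 untreated
  -> R2 @ bar 7 tick 0 v(0, 2): B2/A3 m7 -> E3/E4 P8 similar
  -> R7 @ bar 7 tick 0 v(1,): D3->C4 leap 10st
  -> R8 @ bar 7 tick 0 v(0, 2): penult P8 not 3rd/6th
  -> R6 @ bar 8 tick 3 v(0, 2): closes on m3

(0, 0, R5, (0, 2))
(1, 0, R1, (0, 1))
(1, 0, R3, (1, 2))
(1, 0, R4, (0, 2))
(1, 1, R3, (1, 2))
(1, 2, R3, (1, 2))
(1, 3, R3, (1, 2))
(2, 0, R2, (0, 2))
(2, 0, R3, (1, 2))
(2, 1, R3, (1, 2))
(2, 2, R3, (1, 2))
(2, 3, R3, (1, 2))
(3, 0, R4, (0, 1))
(3, 0, R4, (0, 2))
(4, 0, R2, (0, 2))
(5, 0, R2, (0, 2))
(5, 0, R7, (1,))
(6, 0, R4, (0, 2))
(7, 0, R2, (0, 2))
(7, 0, R7, (1,))
(7, 0, R8, (0, 2))
(8, 3, R6, (0, 2))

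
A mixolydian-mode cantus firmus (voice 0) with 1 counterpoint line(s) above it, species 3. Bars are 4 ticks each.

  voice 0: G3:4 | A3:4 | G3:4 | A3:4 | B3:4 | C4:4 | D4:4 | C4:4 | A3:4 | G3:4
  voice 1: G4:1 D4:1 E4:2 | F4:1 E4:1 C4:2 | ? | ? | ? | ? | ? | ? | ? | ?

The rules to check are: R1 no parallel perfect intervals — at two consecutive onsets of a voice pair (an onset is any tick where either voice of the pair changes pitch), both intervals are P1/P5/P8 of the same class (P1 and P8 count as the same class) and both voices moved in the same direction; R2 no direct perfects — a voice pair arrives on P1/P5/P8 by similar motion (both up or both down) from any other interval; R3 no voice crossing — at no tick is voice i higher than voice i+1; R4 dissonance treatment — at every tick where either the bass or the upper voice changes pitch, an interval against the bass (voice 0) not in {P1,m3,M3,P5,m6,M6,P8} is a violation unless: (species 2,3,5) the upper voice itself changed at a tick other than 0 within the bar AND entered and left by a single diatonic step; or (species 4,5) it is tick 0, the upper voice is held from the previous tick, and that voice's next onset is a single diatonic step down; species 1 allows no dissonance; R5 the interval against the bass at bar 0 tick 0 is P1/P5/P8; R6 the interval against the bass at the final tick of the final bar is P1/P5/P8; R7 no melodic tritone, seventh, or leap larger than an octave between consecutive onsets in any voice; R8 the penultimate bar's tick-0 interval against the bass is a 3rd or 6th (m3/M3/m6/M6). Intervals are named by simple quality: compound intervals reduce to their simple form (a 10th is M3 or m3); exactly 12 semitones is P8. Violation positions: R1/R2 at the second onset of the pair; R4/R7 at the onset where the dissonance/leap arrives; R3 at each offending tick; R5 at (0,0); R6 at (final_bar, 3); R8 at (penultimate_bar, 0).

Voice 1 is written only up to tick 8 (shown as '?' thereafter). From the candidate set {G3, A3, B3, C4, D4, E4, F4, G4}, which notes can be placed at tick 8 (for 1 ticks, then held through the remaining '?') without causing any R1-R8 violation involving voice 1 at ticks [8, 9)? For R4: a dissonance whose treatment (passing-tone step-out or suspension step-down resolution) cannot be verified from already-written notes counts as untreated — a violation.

{B3, D4, E4, G4}

G3: violates R2
A3: violates R4
B3: legal
C4: violates R4
D4: legal
E4: legal
F4: violates R4
G4: legal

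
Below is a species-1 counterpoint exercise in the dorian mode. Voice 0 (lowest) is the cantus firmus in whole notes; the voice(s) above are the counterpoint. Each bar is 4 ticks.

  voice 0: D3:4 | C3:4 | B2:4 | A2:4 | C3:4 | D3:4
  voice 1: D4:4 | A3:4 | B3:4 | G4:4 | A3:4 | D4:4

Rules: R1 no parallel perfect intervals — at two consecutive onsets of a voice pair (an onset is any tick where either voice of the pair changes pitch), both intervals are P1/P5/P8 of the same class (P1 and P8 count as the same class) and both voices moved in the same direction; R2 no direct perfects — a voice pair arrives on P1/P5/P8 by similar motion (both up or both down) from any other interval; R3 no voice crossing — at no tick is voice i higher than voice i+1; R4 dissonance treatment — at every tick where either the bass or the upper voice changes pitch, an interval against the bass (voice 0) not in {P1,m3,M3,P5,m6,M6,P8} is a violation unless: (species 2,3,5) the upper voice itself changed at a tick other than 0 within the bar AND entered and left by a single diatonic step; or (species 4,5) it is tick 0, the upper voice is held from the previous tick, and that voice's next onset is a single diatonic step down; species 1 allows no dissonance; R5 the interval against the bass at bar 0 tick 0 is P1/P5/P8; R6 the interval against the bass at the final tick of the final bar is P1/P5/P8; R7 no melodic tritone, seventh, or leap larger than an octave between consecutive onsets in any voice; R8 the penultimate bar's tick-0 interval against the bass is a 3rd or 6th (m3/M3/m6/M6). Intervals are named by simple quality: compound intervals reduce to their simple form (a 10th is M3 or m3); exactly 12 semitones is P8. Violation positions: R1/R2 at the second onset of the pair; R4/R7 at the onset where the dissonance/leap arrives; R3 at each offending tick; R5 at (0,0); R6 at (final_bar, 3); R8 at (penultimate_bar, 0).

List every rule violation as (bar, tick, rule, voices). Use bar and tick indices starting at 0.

bar 0: v0=D3 v1=D4 downbeat P8
bar 1: v0=C3 v1=A3 downbeat M6
bar 2: v0=B2 v1=B3 downbeat P8
bar 3: v0=A2 v1=G4 downbeat m7
bar 4: v0=C3 v1=A3 downbeat M6
bar 5: v0=D3 v1=D4 downbeat P8
  -> R4 @ bar 3 tick 0 v(0, 1): A2/G4 m7 untreated
  -> R7 @ bar 4 tick 0 v(1,): G4->A3 leap 10st
  -> R2 @ bar 5 tick 0 v(0, 1): C3/A3 M6 -> D3/D4 P8 similar

(3, 0, R4, (0, 1))
(4, 0, R7, (1,))
(5, 0, R2, (0, 1))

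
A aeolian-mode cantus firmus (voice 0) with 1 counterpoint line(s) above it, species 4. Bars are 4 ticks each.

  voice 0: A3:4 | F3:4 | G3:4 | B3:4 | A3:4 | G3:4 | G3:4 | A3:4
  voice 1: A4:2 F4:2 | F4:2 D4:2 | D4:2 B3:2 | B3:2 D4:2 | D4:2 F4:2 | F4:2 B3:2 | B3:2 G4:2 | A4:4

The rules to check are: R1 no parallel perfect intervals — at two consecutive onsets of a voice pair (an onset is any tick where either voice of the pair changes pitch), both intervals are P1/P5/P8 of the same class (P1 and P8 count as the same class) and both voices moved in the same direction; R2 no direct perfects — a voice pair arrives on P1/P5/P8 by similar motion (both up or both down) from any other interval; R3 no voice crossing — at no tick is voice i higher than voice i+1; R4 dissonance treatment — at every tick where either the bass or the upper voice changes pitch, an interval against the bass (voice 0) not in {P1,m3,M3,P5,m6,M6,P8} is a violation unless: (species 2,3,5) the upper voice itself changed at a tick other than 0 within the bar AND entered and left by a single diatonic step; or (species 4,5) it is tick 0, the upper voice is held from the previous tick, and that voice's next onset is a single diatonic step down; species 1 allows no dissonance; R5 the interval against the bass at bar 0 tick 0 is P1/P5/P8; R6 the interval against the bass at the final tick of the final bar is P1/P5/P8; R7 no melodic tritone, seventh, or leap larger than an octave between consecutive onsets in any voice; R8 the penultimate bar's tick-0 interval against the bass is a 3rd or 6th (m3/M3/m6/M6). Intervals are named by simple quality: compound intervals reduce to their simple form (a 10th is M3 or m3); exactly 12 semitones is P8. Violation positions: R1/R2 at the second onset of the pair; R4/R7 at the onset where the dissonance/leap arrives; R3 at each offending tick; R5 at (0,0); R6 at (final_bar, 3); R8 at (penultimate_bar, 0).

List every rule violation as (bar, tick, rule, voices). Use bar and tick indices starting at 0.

(4, 0, R4, (0, 1))
(5, 0, R4, (0, 1))
(5, 2, R7, (1,))
(7, 0, R1, (0, 1))

bar 0: v0=A3 v1=A4 downbeat P8
bar 1: v0=F3 v1=F4 downbeat P8
bar 2: v0=G3 v1=D4 downbeat P5
bar 3: v0=B3 v1=B3 downbeat P1
bar 4: v0=A3 v1=D4 downbeat P4
bar 5: v0=G3 v1=F4 downbeat m7
bar 6: v0=G3 v1=B3 downbeat M3
bar 7: v0=A3 v1=A4 downbeat P8
  -> R4 @ bar 4 tick 0 v(0, 1): A3/D4 P4 untreated
  -> R4 @ bar 5 tick 0 v(0, 1): G3/F4 m7 untreated
  -> R7 @ bar 5 tick 2 v(1,): F4->B3 leap 6st
  -> R1 @ bar 7 tick 0 v(0, 1): G3/G4 P8 -> A3/A4 P8 similar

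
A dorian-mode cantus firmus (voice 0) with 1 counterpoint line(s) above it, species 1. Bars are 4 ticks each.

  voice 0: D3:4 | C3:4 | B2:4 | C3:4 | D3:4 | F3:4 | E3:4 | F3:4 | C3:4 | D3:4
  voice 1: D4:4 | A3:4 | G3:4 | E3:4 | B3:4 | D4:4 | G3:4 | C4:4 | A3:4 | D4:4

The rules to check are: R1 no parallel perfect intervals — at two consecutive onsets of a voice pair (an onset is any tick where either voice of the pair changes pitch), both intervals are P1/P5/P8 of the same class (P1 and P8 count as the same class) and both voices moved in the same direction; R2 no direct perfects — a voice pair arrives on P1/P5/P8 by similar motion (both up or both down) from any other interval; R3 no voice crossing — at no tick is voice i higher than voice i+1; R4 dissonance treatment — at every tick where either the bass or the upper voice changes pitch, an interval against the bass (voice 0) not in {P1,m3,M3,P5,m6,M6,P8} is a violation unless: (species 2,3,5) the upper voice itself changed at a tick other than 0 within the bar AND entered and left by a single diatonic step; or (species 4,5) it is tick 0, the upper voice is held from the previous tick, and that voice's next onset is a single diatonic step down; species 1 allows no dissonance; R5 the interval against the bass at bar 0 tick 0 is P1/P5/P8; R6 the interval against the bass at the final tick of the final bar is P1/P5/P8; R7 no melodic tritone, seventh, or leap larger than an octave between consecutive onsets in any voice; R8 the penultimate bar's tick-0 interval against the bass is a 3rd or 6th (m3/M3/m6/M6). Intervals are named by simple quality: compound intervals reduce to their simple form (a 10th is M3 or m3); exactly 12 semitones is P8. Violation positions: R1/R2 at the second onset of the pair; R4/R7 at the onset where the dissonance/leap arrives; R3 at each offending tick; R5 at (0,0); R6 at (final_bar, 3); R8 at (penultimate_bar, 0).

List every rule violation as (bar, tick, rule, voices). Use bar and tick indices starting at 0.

bar 0: v0=D3 v1=D4 downbeat P8
bar 1: v0=C3 v1=A3 downbeat M6
bar 2: v0=B2 v1=G3 downbeat m6
bar 3: v0=C3 v1=E3 downbeat M3
bar 4: v0=D3 v1=B3 downbeat M6
bar 5: v0=F3 v1=D4 downbeat M6
bar 6: v0=E3 v1=G3 downbeat m3
bar 7: v0=F3 v1=C4 downbeat P5
bar 8: v0=C3 v1=A3 downbeat M6
bar 9: v0=D3 v1=D4 downbeat P8
  -> R2 @ bar 7 tick 0 v(0, 1): E3/G3 m3 -> F3/C4 P5 similar
  -> R2 @ bar 9 tick 0 v(0, 1): C3/A3 M6 -> D3/D4 P8 similar

(7, 0, R2, (0, 1))
(9, 0, R2, (0, 1))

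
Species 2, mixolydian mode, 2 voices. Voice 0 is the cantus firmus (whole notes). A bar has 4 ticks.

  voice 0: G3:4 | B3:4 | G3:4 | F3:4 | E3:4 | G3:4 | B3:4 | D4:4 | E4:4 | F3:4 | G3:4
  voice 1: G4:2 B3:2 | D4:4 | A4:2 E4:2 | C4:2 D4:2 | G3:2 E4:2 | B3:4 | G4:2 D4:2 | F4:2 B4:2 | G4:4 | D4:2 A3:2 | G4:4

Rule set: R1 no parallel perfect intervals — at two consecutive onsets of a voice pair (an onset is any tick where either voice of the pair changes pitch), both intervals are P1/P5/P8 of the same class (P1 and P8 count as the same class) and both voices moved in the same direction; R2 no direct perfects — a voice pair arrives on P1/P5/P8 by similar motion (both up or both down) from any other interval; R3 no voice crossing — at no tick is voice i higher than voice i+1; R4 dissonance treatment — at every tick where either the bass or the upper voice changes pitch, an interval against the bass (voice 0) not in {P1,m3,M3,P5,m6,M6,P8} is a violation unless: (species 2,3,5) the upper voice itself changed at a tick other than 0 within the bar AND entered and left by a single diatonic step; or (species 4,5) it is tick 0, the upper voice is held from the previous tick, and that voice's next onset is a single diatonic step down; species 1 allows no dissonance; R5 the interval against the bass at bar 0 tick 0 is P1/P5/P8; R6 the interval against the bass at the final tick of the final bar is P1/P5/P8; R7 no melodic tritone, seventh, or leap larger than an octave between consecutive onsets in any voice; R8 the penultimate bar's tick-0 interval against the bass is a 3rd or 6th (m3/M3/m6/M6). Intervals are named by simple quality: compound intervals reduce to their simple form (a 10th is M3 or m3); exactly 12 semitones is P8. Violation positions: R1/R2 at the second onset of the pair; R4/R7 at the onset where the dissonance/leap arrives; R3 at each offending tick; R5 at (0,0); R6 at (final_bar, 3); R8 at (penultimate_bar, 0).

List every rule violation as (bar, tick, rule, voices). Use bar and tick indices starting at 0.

bar 0: v0=G3 v1=G4 downbeat P8
bar 1: v0=B3 v1=D4 downbeat m3
bar 2: v0=G3 v1=A4 downbeat M2
bar 3: v0=F3 v1=C4 downbeat P5
bar 4: v0=E3 v1=G3 downbeat m3
bar 5: v0=G3 v1=B3 downbeat M3
bar 6: v0=B3 v1=G4 downbeat m6
bar 7: v0=D4 v1=F4 downbeat m3
bar 8: v0=E4 v1=G4 downbeat m3
bar 9: v0=F3 v1=D4 downbeat M6
bar 10: v0=G3 v1=G4 downbeat P8
  -> R4 @ bar 2 tick 0 v(0, 1): G3/A4 M2 untreated
  -> R2 @ bar 3 tick 0 v(0, 1): G3/E4 M6 -> F3/C4 P5 similar
  -> R7 @ bar 7 tick 2 v(1,): F4->B4 leap 6st
  -> R7 @ bar 9 tick 0 v(0,): E4->F3 leap 11st
  -> R2 @ bar 10 tick 0 v(0, 1): F3/A3 M3 -> G3/G4 P8 similar
  -> R7 @ bar 10 tick 0 v(1,): A3->G4 leap 10st

(2, 0, R4, (0, 1))
(3, 0, R2, (0, 1))
(7, 2, R7, (1,))
(9, 0, R7, (0,))
(10, 0, R2, (0, 1))
(10, 0, R7, (1,))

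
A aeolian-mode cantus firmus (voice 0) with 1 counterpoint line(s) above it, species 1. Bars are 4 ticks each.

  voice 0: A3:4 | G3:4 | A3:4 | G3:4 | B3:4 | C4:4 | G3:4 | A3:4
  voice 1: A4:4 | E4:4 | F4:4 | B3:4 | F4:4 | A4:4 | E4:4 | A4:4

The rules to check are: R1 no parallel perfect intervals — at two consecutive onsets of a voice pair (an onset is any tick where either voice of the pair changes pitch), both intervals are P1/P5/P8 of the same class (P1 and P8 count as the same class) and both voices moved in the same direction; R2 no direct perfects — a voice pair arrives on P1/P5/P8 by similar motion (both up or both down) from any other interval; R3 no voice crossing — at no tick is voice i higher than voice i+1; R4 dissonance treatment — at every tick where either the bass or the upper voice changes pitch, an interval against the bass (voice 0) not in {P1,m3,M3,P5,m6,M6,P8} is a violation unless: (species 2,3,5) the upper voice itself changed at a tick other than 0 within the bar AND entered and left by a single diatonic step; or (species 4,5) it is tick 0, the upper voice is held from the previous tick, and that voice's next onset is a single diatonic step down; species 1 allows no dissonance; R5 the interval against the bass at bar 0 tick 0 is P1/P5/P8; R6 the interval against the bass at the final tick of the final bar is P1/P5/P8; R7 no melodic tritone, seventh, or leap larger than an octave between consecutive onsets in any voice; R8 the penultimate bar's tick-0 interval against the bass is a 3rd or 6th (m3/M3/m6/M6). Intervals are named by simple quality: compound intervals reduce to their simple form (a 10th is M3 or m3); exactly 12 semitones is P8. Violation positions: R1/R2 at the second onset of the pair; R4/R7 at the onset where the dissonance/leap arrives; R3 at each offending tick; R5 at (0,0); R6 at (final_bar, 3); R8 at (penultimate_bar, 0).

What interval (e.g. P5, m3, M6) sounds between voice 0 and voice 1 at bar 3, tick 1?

voice 0=G3 voice 1=B3 -> M3

M3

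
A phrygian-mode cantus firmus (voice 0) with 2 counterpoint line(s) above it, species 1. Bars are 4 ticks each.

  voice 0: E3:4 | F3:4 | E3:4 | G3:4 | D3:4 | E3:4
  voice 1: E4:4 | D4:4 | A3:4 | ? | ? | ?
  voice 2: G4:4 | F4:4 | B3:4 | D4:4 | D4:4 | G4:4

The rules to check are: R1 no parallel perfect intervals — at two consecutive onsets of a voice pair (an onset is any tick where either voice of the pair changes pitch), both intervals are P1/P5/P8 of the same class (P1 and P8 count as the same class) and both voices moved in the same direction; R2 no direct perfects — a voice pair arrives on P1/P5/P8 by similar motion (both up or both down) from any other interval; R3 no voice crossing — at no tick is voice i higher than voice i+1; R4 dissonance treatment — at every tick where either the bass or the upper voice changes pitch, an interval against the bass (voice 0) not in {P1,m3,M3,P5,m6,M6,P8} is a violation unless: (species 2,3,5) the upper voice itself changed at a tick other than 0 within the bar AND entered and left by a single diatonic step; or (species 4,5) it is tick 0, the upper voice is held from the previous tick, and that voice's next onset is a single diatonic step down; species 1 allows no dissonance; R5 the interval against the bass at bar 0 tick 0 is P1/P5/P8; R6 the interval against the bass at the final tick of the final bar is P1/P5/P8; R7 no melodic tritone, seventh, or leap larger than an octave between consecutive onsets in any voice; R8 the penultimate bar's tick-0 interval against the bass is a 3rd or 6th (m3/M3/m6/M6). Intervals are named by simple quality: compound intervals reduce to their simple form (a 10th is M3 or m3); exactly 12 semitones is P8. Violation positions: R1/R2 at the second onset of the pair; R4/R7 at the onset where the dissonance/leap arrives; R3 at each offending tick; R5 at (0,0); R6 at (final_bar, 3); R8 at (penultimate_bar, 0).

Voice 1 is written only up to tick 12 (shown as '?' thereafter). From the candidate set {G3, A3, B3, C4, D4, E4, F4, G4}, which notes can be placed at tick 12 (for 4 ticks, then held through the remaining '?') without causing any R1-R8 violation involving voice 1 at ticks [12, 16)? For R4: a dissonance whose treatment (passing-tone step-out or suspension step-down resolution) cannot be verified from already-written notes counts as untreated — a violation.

G3: legal
A3: violates R4
B3: legal
C4: violates R4
D4: violates R2
E4: violates R3
F4: violates R3,R4
G4: violates R2,R3,R7

{B3, G3}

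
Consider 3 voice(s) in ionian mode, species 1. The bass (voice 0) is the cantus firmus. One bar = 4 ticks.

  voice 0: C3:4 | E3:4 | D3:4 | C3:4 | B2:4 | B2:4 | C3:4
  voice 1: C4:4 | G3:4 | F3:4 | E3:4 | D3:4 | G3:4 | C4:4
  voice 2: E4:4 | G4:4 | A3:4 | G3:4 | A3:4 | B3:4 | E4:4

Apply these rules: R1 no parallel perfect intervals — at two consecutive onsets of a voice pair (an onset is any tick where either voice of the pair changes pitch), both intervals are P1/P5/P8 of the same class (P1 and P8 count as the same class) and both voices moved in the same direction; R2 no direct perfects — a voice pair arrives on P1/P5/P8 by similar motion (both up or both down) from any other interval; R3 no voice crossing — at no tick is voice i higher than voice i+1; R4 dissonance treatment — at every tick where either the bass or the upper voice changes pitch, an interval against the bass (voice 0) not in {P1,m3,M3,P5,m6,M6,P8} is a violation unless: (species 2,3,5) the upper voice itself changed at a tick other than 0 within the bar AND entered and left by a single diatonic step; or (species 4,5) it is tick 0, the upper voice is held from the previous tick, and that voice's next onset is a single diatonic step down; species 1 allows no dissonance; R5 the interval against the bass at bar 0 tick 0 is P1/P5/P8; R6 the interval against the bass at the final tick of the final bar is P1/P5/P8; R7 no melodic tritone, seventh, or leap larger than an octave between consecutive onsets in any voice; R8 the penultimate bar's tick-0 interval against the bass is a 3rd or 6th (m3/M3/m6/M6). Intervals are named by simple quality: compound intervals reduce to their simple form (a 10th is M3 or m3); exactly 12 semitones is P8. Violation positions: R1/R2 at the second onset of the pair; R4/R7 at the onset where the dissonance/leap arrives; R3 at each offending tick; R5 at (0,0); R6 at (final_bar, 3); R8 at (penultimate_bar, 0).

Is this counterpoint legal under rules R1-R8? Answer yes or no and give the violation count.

bar 0: v0=C3 v1=C4 v2=E4 (M3)
bar 1: v0=E3 v1=G3 v2=G4 (m3)
bar 2: v0=D3 v1=F3 v2=A3 (P5)
bar 3: v0=C3 v1=E3 v2=G3 (P5)
bar 4: v0=B2 v1=D3 v2=A3 (m7)
bar 5: v0=B2 v1=G3 v2=B3 (P8)
bar 6: v0=C3 v1=C4 v2=E4 (M3)
  R5 @ bar0.0: opens on M3
  R2 @ bar2.0: E3/G4 m3 -> D3/A3 P5 similar
  R7 @ bar2.0: G4->A3 leap 10st
  R1 @ bar3.0: D3/A3 P5 -> C3/G3 P5 similar
  R4 @ bar4.0: B2/A3 m7 untreated
  R8 @ bar5.0: penult P8 not 3rd/6th
  R2 @ bar6.0: B2/G3 m6 -> C3/C4 P8 similar
  R6 @ bar6.3: closes on M3

No (8 violations)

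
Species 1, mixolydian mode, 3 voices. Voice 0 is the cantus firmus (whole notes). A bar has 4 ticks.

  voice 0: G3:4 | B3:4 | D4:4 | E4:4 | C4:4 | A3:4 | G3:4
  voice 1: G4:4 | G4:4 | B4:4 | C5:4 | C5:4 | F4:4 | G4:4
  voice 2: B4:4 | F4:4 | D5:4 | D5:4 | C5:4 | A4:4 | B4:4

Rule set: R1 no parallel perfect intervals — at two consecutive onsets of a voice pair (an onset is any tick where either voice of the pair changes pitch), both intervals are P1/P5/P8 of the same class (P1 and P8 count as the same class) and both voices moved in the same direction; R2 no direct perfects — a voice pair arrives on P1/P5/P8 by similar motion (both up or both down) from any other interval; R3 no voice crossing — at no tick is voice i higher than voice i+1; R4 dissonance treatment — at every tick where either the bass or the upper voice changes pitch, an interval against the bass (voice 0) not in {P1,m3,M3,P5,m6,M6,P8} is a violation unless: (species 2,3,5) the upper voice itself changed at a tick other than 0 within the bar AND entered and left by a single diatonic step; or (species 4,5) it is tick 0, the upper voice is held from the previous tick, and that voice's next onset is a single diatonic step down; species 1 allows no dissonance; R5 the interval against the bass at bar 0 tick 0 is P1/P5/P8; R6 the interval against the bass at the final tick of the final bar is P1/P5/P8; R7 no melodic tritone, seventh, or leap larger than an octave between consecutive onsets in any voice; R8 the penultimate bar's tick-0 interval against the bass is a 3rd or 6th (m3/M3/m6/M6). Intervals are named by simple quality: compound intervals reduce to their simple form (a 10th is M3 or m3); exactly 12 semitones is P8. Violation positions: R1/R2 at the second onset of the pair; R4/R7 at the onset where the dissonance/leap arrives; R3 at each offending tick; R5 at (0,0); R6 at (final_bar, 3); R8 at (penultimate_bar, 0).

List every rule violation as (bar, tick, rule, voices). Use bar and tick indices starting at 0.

bar 0: v0=G3 v1=G4 v2=B4 downbeat M3
bar 1: v0=B3 v1=G4 v2=F4 downbeat TT
bar 2: v0=D4 v1=B4 v2=D5 downbeat P8
bar 3: v0=E4 v1=C5 v2=D5 downbeat m7
bar 4: v0=C4 v1=C5 v2=C5 downbeat P8
bar 5: v0=A3 v1=F4 v2=A4 downbeat P8
bar 6: v0=G3 v1=G4 v2=B4 downbeat M3
  -> R5 @ bar 0 tick 0 v(0, 2): opens on M3
  -> R3 @ bar 1 tick 0 v(1, 2): G4 above F4
  -> R4 @ bar 1 tick 0 v(0, 2): B3/F4 TT untreated
  -> R7 @ bar 1 tick 0 v(2,): B4->F4 leap 6st
  -> R3 @ bar 1 tick 1 v(1, 2): G4 above F4
  -> R3 @ bar 1 tick 2 v(1, 2): G4 above F4
  -> R3 @ bar 1 tick 3 v(1, 2): G4 above F4
  -> R2 @ bar 2 tick 0 v(0, 2): B3/F4 TT -> D4/D5 P8 similar
  -> R4 @ bar 3 tick 0 v(0, 2): E4/D5 m7 untreated
  -> R2 @ bar 4 tick 0 v(0, 2): E4/D5 m7 -> C4/C5 P8 similar
  -> R1 @ bar 5 tick 0 v(0, 2): C4/C5 P8 -> A3/A4 P8 similar
  -> R8 @ bar 5 tick 0 v(0, 2): penult P8 not 3rd/6th
  -> R6 @ bar 6 tick 3 v(0, 2): closes on M3

(0, 0, R5, (0, 2))
(1, 0, R3, (1, 2))
(1, 0, R4, (0, 2))
(1, 0, R7, (2,))
(1, 1, R3, (1, 2))
(1, 2, R3, (1, 2))
(1, 3, R3, (1, 2))
(2, 0, R2, (0, 2))
(3, 0, R4, (0, 2))
(4, 0, R2, (0, 2))
(5, 0, R1, (0, 2))
(5, 0, R8, (0, 2))
(6, 3, R6, (0, 2))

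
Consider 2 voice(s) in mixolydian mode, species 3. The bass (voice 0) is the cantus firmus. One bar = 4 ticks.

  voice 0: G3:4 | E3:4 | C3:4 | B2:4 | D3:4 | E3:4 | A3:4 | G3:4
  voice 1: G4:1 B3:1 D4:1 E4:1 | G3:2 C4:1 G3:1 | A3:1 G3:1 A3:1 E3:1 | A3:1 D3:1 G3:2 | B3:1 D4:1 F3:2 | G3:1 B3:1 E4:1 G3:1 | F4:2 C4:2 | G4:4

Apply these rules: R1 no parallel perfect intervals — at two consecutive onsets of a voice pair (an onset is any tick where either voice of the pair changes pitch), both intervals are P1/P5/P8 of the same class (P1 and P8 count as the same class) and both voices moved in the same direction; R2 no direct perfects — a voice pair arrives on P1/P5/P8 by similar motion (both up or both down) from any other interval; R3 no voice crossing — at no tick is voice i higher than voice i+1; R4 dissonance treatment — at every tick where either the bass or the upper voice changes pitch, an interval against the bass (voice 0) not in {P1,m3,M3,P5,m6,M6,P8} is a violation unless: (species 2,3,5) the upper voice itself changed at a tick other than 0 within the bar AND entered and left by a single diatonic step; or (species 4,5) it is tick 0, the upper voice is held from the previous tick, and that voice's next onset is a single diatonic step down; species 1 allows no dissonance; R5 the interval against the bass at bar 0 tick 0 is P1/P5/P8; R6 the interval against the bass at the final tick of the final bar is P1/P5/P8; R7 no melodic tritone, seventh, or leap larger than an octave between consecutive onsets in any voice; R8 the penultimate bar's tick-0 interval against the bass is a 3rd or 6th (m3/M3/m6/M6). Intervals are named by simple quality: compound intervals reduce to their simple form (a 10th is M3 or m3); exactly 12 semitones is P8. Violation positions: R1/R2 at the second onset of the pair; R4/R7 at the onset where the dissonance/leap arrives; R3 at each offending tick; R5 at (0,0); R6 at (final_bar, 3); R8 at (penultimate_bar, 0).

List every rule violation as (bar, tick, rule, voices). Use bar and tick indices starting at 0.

(3, 0, R4, (0, 1))
(6, 0, R7, (1,))

bar 0: v0=G3 v1=G4 downbeat P8
bar 1: v0=E3 v1=G3 downbeat m3
bar 2: v0=C3 v1=A3 downbeat M6
bar 3: v0=B2 v1=A3 downbeat m7
bar 4: v0=D3 v1=B3 downbeat M6
bar 5: v0=E3 v1=G3 downbeat m3
bar 6: v0=A3 v1=F4 downbeat m6
bar 7: v0=G3 v1=G4 downbeat P8
  -> R4 @ bar 3 tick 0 v(0, 1): B2/A3 m7 untreated
  -> R7 @ bar 6 tick 0 v(1,): G3->F4 leap 10st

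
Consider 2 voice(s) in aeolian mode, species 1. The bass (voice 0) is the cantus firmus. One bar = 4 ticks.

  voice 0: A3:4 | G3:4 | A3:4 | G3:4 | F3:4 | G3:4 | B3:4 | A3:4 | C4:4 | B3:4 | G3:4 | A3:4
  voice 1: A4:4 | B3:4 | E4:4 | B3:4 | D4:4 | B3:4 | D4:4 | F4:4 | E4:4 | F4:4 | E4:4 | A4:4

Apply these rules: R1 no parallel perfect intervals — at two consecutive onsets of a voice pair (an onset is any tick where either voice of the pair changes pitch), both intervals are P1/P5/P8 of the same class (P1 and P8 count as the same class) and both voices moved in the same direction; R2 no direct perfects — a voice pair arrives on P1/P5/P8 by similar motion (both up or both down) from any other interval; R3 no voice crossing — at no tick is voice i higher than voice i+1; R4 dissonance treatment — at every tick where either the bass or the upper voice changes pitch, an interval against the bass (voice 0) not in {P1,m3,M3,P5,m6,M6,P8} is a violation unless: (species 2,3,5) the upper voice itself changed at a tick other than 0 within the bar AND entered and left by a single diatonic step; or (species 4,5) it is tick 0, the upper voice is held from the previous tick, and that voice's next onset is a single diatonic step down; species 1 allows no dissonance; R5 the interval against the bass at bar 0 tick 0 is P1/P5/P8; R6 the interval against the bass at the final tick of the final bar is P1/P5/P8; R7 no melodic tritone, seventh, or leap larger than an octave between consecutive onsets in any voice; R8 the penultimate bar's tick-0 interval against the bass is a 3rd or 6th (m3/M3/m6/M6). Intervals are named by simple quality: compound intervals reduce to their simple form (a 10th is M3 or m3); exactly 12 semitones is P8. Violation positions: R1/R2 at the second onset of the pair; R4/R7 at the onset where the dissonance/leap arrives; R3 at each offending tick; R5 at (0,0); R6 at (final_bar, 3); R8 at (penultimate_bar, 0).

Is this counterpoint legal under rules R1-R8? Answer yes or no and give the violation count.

No (4 violations)

bar 0: v0=A3 v1=A4 (P8)
bar 1: v0=G3 v1=B3 (M3)
bar 2: v0=A3 v1=E4 (P5)
bar 3: v0=G3 v1=B3 (M3)
bar 4: v0=F3 v1=D4 (M6)
bar 5: v0=G3 v1=B3 (M3)
bar 6: v0=B3 v1=D4 (m3)
bar 7: v0=A3 v1=F4 (m6)
bar 8: v0=C4 v1=E4 (M3)
bar 9: v0=B3 v1=F4 (TT)
bar 10: v0=G3 v1=E4 (M6)
bar 11: v0=A3 v1=A4 (P8)
  R7 @ bar1.0: A4->B3 leap 10st
  R2 @ bar2.0: G3/B3 M3 -> A3/E4 P5 similar
  R4 @ bar9.0: B3/F4 TT untreated
  R2 @ bar11.0: G3/E4 M6 -> A3/A4 P8 similar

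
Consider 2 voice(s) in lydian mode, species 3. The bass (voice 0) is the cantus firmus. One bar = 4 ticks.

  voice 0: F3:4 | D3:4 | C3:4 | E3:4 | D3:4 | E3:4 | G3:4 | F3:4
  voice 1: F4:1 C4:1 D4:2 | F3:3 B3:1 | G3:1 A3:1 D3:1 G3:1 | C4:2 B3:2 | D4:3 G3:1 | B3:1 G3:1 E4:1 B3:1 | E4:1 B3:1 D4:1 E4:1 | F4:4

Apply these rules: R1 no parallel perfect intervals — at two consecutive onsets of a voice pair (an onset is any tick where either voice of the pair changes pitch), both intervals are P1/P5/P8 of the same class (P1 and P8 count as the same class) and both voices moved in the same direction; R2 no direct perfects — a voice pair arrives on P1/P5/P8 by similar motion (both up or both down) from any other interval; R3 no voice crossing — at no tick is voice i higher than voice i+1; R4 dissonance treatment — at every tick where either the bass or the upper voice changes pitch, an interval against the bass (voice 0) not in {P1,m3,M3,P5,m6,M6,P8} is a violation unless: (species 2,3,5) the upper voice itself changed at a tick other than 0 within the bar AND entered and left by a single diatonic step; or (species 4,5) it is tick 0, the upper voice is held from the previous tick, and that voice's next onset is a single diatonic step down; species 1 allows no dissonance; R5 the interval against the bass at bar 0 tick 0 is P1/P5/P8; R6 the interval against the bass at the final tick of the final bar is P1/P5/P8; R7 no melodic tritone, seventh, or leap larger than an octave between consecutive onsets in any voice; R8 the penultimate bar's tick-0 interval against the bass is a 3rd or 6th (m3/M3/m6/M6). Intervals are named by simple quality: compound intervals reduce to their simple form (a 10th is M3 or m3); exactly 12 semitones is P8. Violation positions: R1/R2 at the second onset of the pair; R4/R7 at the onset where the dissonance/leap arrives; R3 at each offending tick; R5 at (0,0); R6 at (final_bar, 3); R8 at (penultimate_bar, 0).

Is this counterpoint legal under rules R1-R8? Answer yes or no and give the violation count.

bar 0: v0=F3 v1=F4 (P8)
bar 1: v0=D3 v1=F3 (m3)
bar 2: v0=C3 v1=G3 (P5)
bar 3: v0=E3 v1=C4 (m6)
bar 4: v0=D3 v1=D4 (P8)
bar 5: v0=E3 v1=B3 (P5)
bar 6: v0=G3 v1=E4 (M6)
bar 7: v0=F3 v1=F4 (P8)
  R7 @ bar1.3: F3->B3 leap 6st
  R2 @ bar2.0: D3/B3 M6 -> C3/G3 P5 similar
  R4 @ bar2.2: C3/D3 M2 untreated
  R4 @ bar4.3: D3/G3 P4 untreated
  R2 @ bar5.0: D3/G3 P4 -> E3/B3 P5 similar

No (5 violations)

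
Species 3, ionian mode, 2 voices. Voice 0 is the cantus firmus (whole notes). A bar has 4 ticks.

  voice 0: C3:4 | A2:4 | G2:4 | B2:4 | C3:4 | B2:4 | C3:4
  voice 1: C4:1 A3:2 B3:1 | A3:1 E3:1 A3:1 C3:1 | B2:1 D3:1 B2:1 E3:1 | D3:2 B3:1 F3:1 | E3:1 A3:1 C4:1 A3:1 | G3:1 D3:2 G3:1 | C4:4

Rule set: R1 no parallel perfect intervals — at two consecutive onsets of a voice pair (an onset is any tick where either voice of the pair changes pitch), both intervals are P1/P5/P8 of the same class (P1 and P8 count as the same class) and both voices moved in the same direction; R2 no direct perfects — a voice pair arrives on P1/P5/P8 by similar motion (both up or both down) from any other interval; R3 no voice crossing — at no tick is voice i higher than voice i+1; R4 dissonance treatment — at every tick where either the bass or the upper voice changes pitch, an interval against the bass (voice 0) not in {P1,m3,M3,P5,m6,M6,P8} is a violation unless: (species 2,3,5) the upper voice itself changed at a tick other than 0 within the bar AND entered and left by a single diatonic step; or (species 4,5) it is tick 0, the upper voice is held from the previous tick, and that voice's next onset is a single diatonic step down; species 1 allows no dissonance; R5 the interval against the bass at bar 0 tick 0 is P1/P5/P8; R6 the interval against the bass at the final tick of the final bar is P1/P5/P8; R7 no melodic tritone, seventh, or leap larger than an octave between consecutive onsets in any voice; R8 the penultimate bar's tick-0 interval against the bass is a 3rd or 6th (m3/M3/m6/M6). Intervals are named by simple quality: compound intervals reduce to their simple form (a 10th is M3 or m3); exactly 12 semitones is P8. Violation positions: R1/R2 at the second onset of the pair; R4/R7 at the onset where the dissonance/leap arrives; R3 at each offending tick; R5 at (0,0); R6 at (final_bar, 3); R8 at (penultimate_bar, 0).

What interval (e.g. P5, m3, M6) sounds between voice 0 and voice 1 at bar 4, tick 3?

voice 0=C3 voice 1=A3 -> M6

M6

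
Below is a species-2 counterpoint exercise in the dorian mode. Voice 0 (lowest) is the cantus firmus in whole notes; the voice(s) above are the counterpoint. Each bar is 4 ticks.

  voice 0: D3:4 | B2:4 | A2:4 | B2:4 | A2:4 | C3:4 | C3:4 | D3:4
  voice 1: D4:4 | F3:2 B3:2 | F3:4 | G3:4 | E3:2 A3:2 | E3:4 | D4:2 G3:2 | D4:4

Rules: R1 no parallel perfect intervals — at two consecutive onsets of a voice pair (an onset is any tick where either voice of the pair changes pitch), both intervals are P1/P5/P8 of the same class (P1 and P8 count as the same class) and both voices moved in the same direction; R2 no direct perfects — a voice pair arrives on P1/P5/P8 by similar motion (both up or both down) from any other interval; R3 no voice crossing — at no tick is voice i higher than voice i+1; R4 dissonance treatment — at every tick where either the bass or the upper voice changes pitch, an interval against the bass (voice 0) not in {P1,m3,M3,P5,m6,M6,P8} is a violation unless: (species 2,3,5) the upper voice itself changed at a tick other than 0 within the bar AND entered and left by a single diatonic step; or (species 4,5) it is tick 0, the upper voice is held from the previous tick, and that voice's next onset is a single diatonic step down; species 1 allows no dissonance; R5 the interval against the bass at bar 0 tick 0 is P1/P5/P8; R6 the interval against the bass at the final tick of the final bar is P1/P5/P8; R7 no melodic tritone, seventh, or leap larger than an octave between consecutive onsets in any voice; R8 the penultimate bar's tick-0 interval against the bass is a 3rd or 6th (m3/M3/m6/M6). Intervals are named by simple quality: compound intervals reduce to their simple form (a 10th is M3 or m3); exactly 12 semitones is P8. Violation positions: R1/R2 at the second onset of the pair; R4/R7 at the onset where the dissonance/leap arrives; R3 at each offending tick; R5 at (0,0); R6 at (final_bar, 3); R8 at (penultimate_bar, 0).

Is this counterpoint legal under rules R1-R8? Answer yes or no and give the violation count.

bar 0: v0=D3 v1=D4 (P8)
bar 1: v0=B2 v1=F3 (TT)
bar 2: v0=A2 v1=F3 (m6)
bar 3: v0=B2 v1=G3 (m6)
bar 4: v0=A2 v1=E3 (P5)
bar 5: v0=C3 v1=E3 (M3)
bar 6: v0=C3 v1=D4 (M2)
bar 7: v0=D3 v1=D4 (P8)
  R4 @ bar1.0: B2/F3 TT untreated
  R7 @ bar1.2: F3->B3 leap 6st
  R7 @ bar2.0: B3->F3 leap 6st
  R2 @ bar4.0: B2/G3 m6 -> A2/E3 P5 similar
  R4 @ bar6.0: C3/D4 M2 untreated
  R7 @ bar6.0: E3->D4 leap 10st
  R8 @ bar6.0: penult M2 not 3rd/6th
  R2 @ bar7.0: C3/G3 P5 -> D3/D4 P8 similar

No (8 violations)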